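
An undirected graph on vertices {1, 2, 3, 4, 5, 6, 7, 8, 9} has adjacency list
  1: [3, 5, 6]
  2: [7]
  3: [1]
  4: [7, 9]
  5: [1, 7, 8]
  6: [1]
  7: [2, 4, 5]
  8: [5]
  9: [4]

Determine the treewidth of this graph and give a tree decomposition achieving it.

Treewidth 1.
One such decomposition:
Bags: B1 = {5, 7}  B2 = {1, 5}  B3 = {1, 6}  B4 = {4, 7}  B5 = {4, 9}  B6 = {5, 8}  B7 = {1, 3}  B8 = {2, 7}
Tree: B1–B2, B2–B3, B1–B4, B4–B5, B1–B6, B3–B7, B1–B8

The largest bag has 2 vertices, giving width 1; this decomposition certifies tw(G) ≤ 1. Since G has at least one edge (e.g. 5–7), it is not an edgeless graph, so tw(G) ≥ 1. The upper and lower bounds meet at 1, so that is the treewidth.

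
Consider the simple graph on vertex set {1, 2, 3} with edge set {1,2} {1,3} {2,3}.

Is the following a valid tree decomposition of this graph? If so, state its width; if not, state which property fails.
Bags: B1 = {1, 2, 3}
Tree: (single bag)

Vertex coverage: the bags together contain {1, 2, 3}, the full vertex set. Edge coverage: each edge of G has both endpoints in at least one bag. Running intersection: for every vertex, the bags containing it form a connected subtree. All three properties hold, so this is a valid tree decomposition of width max|bag| − 1 = 2, and hence tw(G) ≤ 2.

Yes; width 2.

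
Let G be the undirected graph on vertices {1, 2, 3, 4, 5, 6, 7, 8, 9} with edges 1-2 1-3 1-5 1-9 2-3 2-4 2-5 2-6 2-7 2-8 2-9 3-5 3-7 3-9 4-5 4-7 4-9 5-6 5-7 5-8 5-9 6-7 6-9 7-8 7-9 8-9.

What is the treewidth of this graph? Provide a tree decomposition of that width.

Treewidth 4.
One optimal decomposition is:
Bags: B1 = {2, 4, 5, 7, 9}  B2 = {2, 3, 5, 7, 9}  B3 = {2, 5, 7, 8, 9}  B4 = {2, 5, 6, 7, 9}  B5 = {1, 2, 3, 5, 9}
Tree: B1–B2, B1–B3, B1–B4, B2–B5

Every bag has size at most 5, so the width is 5 − 1 = 4 and tw(G) ≤ 4. Conversely, {1, 2, 3, 5, 9} is a clique of size 5, and the vertices of any clique must share a bag in every tree decomposition; so some bag has ≥ 5 vertices and tw(G) ≥ 4. Therefore the treewidth is 4.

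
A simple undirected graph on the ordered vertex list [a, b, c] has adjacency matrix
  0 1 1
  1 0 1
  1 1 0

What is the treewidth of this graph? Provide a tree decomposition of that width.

Treewidth 2.
Bags: B1 = {a, b, c}
Tree: (single bag)

With just one bag of size 3, the width is 3 − 1 = 2, so tw(G) ≤ 2. For the lower bound, the 3 vertices {a, b, c} are pairwise adjacent, and any tree decomposition puts a clique entirely inside one bag — forcing width ≥ 2. Therefore the treewidth is 2.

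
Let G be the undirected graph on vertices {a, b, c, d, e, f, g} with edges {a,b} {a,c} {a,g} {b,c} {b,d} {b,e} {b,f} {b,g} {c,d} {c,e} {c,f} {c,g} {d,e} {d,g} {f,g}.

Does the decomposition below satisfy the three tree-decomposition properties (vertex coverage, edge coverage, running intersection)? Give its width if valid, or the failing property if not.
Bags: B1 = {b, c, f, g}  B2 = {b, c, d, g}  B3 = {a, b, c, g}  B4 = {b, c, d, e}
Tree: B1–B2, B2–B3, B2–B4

Every vertex of G appears in some bag (union = {a, b, c, d, e, f, g}); every edge is covered by a bag; and for each vertex v the set of bags containing v is connected in the bag tree. The decomposition is therefore valid. The largest bag has 4 vertices, so the width is 3.

Yes; width 3.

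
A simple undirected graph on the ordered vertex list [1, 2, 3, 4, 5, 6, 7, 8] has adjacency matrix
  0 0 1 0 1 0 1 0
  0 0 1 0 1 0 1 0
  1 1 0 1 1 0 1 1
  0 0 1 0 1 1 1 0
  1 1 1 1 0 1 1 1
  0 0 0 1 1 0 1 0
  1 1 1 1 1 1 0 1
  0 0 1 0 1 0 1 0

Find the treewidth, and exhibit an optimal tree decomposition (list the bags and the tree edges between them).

Treewidth 3.
Bags: B1 = {3, 5, 7, 8}  B2 = {3, 4, 5, 7}  B3 = {4, 5, 6, 7}  B4 = {1, 3, 5, 7}  B5 = {2, 3, 5, 7}
Tree: B1–B2, B2–B3, B1–B4, B1–B5

The largest bag has 4 vertices, giving width 3; this decomposition certifies tw(G) ≤ 3. On the other hand G contains the 4-clique {3, 5, 7, 8}. A clique must lie in a single bag of any decomposition, so no decomposition can have width below 3. Hence tw(G) = 3 exactly.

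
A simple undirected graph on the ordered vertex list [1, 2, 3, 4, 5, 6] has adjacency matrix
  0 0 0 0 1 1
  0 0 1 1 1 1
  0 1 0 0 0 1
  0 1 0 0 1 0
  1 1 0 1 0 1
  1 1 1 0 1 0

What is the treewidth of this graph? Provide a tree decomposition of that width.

Treewidth 2.
Bags: B1 = {2, 4, 5}  B2 = {2, 5, 6}  B3 = {1, 5, 6}  B4 = {2, 3, 6}
Tree: B1–B2, B2–B3, B2–B4

The largest bag has 3 vertices, giving width 2; this decomposition certifies tw(G) ≤ 2. Conversely, {1, 5, 6} is a clique of size 3, and the vertices of any clique must share a bag in every tree decomposition; so some bag has ≥ 3 vertices and tw(G) ≥ 2. Combining the bounds, tw(G) = 2.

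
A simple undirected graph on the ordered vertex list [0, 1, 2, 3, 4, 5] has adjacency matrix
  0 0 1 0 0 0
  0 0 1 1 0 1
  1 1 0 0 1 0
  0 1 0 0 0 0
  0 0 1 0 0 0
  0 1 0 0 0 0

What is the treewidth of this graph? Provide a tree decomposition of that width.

Treewidth 1.
One such decomposition:
Bags: B1 = {0, 2}  B2 = {1, 2}  B3 = {2, 4}  B4 = {1, 3}  B5 = {1, 5}
Tree: B1–B2, B2–B3, B2–B4, B2–B5

Each bag holds 2 vertices, so the decomposition has width 1, which upper-bounds the treewidth. Since G has at least one edge (e.g. 2–0), it is not an edgeless graph, so tw(G) ≥ 1. Therefore the treewidth is 1.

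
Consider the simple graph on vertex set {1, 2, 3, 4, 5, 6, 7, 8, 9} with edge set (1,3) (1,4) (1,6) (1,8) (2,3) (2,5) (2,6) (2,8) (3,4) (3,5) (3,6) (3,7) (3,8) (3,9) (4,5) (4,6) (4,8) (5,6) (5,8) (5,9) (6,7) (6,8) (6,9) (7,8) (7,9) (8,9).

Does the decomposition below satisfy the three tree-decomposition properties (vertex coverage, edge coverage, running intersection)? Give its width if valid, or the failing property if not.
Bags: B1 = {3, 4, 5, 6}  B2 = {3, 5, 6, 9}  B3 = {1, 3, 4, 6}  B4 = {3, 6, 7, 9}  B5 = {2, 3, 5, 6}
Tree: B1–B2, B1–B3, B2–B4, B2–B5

No — vertex 8 appears in no bag.

A tree decomposition must satisfy three properties: every vertex lies in some bag; for every edge, both endpoints lie together in some bag; and for every vertex, the bags containing it form a connected subtree. Here vertex 8 appears in no bag, so the decomposition is invalid.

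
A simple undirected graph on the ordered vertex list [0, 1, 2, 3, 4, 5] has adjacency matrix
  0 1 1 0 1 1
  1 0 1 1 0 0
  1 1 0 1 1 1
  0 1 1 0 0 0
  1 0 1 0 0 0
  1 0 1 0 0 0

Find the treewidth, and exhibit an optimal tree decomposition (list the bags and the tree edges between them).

Treewidth 2.
Bags: B1 = {0, 2, 5}  B2 = {0, 1, 2}  B3 = {1, 2, 3}  B4 = {0, 2, 4}
Tree: B1–B2, B2–B3, B1–B4

Each bag holds 3 vertices, so the decomposition has width 2, which upper-bounds the treewidth. Conversely, {0, 1, 2} is a clique of size 3, and the vertices of any clique must share a bag in every tree decomposition; so some bag has ≥ 3 vertices and tw(G) ≥ 2. The upper and lower bounds meet at 2, so that is the treewidth.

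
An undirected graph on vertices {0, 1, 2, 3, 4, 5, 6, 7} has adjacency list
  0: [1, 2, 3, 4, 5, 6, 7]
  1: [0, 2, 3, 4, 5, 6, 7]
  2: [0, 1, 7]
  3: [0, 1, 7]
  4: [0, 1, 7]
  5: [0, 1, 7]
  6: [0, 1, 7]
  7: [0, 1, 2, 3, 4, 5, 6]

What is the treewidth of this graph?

3

A width-3 tree decomposition is:
Bags: B1 = {0, 1, 5, 7}  B2 = {0, 1, 3, 7}  B3 = {0, 1, 6, 7}  B4 = {0, 1, 4, 7}  B5 = {0, 1, 2, 7}
Tree: B1–B2, B2–B3, B1–B4, B1–B5
Every bag has size at most 4, so the width is 4 − 1 = 3 and tw(G) ≤ 3. For the lower bound, the 4 vertices {0, 1, 2, 7} are pairwise adjacent, and any tree decomposition puts a clique entirely inside one bag — forcing width ≥ 3. Combining the bounds, tw(G) = 3.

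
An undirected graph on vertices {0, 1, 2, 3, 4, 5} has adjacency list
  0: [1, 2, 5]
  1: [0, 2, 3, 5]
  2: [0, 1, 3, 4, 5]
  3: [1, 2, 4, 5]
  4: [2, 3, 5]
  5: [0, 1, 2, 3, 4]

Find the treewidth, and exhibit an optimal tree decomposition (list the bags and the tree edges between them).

Treewidth 3.
Bags: B1 = {1, 2, 3, 5}  B2 = {2, 3, 4, 5}  B3 = {0, 1, 2, 5}
Tree: B1–B2, B1–B3

Each bag holds 4 vertices, so the decomposition has width 3, which upper-bounds the treewidth. For the lower bound, the 4 vertices {0, 1, 2, 5} are pairwise adjacent, and any tree decomposition puts a clique entirely inside one bag — forcing width ≥ 3. The upper and lower bounds meet at 3, so that is the treewidth.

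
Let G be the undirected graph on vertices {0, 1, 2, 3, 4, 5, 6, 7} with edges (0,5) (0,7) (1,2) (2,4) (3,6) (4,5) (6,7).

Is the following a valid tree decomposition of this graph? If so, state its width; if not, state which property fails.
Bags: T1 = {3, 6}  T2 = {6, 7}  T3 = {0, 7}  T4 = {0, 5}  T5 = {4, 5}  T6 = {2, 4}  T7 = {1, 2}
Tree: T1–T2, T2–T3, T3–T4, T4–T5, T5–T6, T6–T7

Yes; width 1.

Vertex coverage: the bags together contain {0, 1, 2, 3, 4, 5, 6, 7}, the full vertex set. Edge coverage: each edge of G has both endpoints in at least one bag. Running intersection: for every vertex, the bags containing it form a connected subtree. All three properties hold, so this is a valid tree decomposition of width max|bag| − 1 = 1, and hence tw(G) ≤ 1.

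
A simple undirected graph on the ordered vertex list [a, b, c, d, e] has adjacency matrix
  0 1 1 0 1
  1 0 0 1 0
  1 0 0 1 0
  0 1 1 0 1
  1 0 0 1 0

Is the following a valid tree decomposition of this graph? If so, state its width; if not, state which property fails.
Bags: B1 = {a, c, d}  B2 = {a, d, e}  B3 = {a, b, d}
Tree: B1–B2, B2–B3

Yes; width 2.

Every vertex of G appears in some bag (union = {a, b, c, d, e}); every edge is covered by a bag; and for each vertex v the set of bags containing v is connected in the bag tree. The decomposition is therefore valid. The largest bag has 3 vertices, so the width is 2.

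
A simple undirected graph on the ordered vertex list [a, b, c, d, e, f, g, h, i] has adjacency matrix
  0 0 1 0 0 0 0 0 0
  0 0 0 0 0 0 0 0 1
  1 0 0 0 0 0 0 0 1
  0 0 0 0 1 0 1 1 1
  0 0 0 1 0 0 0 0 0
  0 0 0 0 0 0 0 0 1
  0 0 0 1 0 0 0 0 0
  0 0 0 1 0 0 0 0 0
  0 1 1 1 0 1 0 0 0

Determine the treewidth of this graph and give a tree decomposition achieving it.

The largest bag has 2 vertices, giving width 1; this decomposition certifies tw(G) ≤ 1. G has an edge, so its treewidth is at least 1. Therefore the treewidth is 1.

Treewidth 1.
One optimal decomposition is:
Bags: B1 = {b, i}  B2 = {c, i}  B3 = {d, i}  B4 = {d, e}  B5 = {a, c}  B6 = {d, g}  B7 = {d, h}  B8 = {f, i}
Tree: B1–B2, B2–B3, B3–B4, B2–B5, B3–B6, B4–B7, B1–B8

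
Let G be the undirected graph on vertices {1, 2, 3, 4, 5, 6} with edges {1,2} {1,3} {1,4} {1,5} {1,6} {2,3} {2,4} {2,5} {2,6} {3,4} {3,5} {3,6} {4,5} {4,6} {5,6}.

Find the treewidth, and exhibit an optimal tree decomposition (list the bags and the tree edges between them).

A single bag containing all 6 vertices is trivially a valid decomposition of width 5. On the other hand G contains the 6-clique {1, 2, 3, 4, 5, 6}. A clique must lie in a single bag of any decomposition, so no decomposition can have width below 5. Therefore the treewidth is 5.

Treewidth 5.
One optimal decomposition is:
Bags: B1 = {1, 2, 3, 4, 5, 6}
Tree: (single bag)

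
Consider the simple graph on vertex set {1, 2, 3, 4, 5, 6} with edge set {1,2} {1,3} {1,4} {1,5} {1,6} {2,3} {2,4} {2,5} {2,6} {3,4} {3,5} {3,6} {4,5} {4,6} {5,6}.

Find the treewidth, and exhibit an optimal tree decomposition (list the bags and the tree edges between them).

Treewidth 5.
One optimal decomposition is:
Bags: B1 = {1, 2, 3, 4, 5, 6}
Tree: (single bag)

A single bag containing all 6 vertices is trivially a valid decomposition of width 5. Conversely, {1, 2, 3, 4, 5, 6} is a clique of size 6, and the vertices of any clique must share a bag in every tree decomposition; so some bag has ≥ 6 vertices and tw(G) ≥ 5. Hence tw(G) = 5 exactly.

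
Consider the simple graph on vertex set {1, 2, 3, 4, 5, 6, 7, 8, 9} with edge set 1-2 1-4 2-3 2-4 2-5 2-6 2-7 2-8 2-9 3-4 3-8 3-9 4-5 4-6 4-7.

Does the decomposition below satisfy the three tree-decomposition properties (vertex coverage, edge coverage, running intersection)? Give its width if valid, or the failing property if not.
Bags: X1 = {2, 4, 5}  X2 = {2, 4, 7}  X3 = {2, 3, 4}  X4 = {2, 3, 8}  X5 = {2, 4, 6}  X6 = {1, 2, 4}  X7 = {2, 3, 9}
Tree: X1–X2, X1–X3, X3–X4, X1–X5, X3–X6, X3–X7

Yes; width 2.

Vertex coverage: the bags together contain {1, 2, 3, 4, 5, 6, 7, 8, 9}, the full vertex set. Edge coverage: each edge of G has both endpoints in at least one bag. Running intersection: for every vertex, the bags containing it form a connected subtree. All three properties hold, so this is a valid tree decomposition of width max|bag| − 1 = 2, and hence tw(G) ≤ 2.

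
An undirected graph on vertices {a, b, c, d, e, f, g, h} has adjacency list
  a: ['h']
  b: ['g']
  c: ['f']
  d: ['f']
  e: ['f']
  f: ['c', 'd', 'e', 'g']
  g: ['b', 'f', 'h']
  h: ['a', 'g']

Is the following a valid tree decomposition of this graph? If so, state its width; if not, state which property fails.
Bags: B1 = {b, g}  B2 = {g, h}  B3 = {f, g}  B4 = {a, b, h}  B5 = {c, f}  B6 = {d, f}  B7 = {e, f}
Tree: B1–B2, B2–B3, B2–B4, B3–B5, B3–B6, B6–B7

No — bags containing vertex b are not connected in the tree.

A tree decomposition must satisfy three properties: every vertex lies in some bag; for every edge, both endpoints lie together in some bag; and for every vertex, the bags containing it form a connected subtree. Here bags containing vertex b are not connected in the tree, so the decomposition is invalid.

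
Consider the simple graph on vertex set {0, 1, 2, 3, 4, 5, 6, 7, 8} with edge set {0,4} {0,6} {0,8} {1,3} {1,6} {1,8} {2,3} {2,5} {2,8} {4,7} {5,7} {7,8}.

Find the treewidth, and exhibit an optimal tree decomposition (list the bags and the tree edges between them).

The largest bag has 4 vertices, giving width 3; this decomposition certifies tw(G) ≤ 3. For the lower bound: the 4 vertex sets {4,5,7}, {2}, {8}, {0,1,3,6} are disjoint, each induces a connected subgraph, and every pair is joined by at least one edge of G. Contracting each set to a single vertex therefore yields K_{4} as a minor, and since treewidth is minor-monotone, tw(G) ≥ tw(K_{4}) = 3. Therefore the treewidth is 3.

Treewidth 3.
One such decomposition:
Bags: B1 = {2, 4, 5, 7}  B2 = {2, 4, 7, 8}  B3 = {0, 2, 4, 8}  B4 = {0, 2, 3, 8}  B5 = {0, 1, 3, 8}  B6 = {0, 1, 3, 6}
Tree: B1–B2, B2–B3, B3–B4, B4–B5, B5–B6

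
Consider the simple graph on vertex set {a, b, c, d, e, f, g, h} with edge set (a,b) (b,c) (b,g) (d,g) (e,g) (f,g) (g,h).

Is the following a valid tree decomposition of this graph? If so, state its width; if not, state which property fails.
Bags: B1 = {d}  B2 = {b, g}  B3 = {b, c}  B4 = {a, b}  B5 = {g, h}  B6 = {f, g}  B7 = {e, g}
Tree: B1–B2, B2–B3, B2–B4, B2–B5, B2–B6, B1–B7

No — edge (g,d) lies in no bag.

A tree decomposition must satisfy three properties: every vertex lies in some bag; for every edge, both endpoints lie together in some bag; and for every vertex, the bags containing it form a connected subtree. Here edge (g,d) lies in no bag, so the decomposition is invalid.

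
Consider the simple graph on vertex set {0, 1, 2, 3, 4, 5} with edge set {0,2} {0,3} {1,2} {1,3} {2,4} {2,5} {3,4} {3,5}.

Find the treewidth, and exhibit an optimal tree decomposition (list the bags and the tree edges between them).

Each bag holds 3 vertices, so the decomposition has width 2, which upper-bounds the treewidth. The edges 2–1–3–5–2 form a cycle, so G is not a tree and its treewidth is at least 2. Therefore the treewidth is 2.

Treewidth 2.
Bags: B1 = {1, 2, 3}  B2 = {2, 3, 5}  B3 = {2, 3, 4}  B4 = {0, 2, 3}
Tree: B1–B2, B2–B3, B3–B4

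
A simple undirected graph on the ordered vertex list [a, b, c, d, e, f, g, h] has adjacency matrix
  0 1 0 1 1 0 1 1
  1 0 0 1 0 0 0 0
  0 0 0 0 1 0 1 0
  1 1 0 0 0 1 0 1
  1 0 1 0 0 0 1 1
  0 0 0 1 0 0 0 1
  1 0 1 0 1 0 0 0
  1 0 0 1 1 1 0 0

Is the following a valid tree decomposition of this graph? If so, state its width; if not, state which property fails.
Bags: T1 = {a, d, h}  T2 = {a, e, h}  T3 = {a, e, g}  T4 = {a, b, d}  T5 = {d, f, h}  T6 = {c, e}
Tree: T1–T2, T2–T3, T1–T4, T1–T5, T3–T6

A tree decomposition must satisfy three properties: every vertex lies in some bag; for every edge, both endpoints lie together in some bag; and for every vertex, the bags containing it form a connected subtree. Here edge (g,c) lies in no bag, so the decomposition is invalid.

No — edge (g,c) lies in no bag.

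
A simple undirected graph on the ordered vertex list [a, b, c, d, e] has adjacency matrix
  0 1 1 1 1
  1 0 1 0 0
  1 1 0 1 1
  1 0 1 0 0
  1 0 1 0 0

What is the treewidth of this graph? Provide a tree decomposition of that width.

The largest bag has 3 vertices, giving width 2; this decomposition certifies tw(G) ≤ 2. Conversely, {a, c, d} is a clique of size 3, and the vertices of any clique must share a bag in every tree decomposition; so some bag has ≥ 3 vertices and tw(G) ≥ 2. Hence tw(G) = 2 exactly.

Treewidth 2.
Bags: B1 = {a, b, c}  B2 = {a, c, d}  B3 = {a, c, e}
Tree: B1–B2, B1–B3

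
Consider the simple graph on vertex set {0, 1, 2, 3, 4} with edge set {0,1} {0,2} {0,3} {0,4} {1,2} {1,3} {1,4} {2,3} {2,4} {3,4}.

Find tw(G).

A width-4 tree decomposition is:
Bags: B1 = {0, 1, 2, 3, 4}
Tree: (single bag)
A single bag containing all 5 vertices is trivially a valid decomposition of width 4. Conversely, {0, 1, 2, 3, 4} is a clique of size 5, and the vertices of any clique must share a bag in every tree decomposition; so some bag has ≥ 5 vertices and tw(G) ≥ 4. The upper and lower bounds meet at 4, so that is the treewidth.

4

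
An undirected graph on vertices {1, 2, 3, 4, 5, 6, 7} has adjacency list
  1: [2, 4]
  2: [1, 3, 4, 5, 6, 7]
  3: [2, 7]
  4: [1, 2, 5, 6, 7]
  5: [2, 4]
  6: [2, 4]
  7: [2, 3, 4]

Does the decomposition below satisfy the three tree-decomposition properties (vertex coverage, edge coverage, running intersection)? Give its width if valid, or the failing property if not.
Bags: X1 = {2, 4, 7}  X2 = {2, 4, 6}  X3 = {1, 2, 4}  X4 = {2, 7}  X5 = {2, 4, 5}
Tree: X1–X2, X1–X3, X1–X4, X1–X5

No — vertex 3 appears in no bag.

A tree decomposition must satisfy three properties: every vertex lies in some bag; for every edge, both endpoints lie together in some bag; and for every vertex, the bags containing it form a connected subtree. Here vertex 3 appears in no bag, so the decomposition is invalid.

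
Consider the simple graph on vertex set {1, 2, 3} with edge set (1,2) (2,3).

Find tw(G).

1

A width-1 tree decomposition is:
Bags: B1 = {2, 3}  B2 = {1, 2}
Tree: B1–B2
Every bag has size at most 2, so the width is 2 − 1 = 1 and tw(G) ≤ 1. Since G has at least one edge (e.g. 2–3), it is not an edgeless graph, so tw(G) ≥ 1. Combining the bounds, tw(G) = 1.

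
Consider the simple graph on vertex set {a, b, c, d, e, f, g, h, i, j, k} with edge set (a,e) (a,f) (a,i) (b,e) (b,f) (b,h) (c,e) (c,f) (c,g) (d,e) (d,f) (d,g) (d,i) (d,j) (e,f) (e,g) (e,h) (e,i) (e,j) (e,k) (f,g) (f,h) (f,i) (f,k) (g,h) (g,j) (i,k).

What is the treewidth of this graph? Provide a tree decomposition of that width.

Treewidth 3.
Bags: B1 = {d, e, f, i}  B2 = {e, f, i, k}  B3 = {a, e, f, i}  B4 = {d, e, f, g}  B5 = {e, f, g, h}  B6 = {b, e, f, h}  B7 = {c, e, f, g}  B8 = {d, e, g, j}
Tree: B1–B2, B1–B3, B1–B4, B4–B5, B5–B6, B5–B7, B4–B8

Each bag holds 4 vertices, so the decomposition has width 3, which upper-bounds the treewidth. On the other hand G contains the 4-clique {d, e, g, j}. A clique must lie in a single bag of any decomposition, so no decomposition can have width below 3. Hence tw(G) = 3 exactly.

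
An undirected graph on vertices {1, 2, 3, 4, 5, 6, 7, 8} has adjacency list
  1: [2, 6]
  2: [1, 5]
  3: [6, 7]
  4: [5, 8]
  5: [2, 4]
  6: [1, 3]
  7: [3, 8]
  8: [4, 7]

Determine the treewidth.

2

A width-2 tree decomposition is:
Bags: B1 = {1, 3, 6}  B2 = {1, 3, 7}  B3 = {1, 7, 8}  B4 = {1, 4, 8}  B5 = {1, 4, 5}  B6 = {1, 2, 5}
Tree: B1–B2, B2–B3, B3–B4, B4–B5, B5–B6
The largest bag has 3 vertices, giving width 2; this decomposition certifies tw(G) ≤ 2. The edges 1–6–3–7–8–4–5–2–1 form a cycle, so G is not a tree and its treewidth is at least 2. Therefore the treewidth is 2.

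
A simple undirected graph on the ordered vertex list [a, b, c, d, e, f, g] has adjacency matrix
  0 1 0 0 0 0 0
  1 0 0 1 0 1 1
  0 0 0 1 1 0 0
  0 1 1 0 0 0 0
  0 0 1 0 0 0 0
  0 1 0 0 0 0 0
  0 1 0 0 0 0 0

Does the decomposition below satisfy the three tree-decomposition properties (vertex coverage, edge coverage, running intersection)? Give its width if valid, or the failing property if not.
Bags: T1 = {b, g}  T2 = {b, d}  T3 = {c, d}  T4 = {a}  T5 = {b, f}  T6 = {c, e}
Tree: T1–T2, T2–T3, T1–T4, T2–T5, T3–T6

No — edge (b,a) lies in no bag.

A tree decomposition must satisfy three properties: every vertex lies in some bag; for every edge, both endpoints lie together in some bag; and for every vertex, the bags containing it form a connected subtree. Here edge (b,a) lies in no bag, so the decomposition is invalid.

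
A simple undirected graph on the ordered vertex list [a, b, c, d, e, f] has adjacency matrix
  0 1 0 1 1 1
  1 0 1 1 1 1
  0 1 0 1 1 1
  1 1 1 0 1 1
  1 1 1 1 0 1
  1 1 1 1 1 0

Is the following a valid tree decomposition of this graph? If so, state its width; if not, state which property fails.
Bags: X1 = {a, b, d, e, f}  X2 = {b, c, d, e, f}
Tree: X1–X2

Vertex coverage: the bags together contain {a, b, c, d, e, f}, the full vertex set. Edge coverage: each edge of G has both endpoints in at least one bag. Running intersection: for every vertex, the bags containing it form a connected subtree. All three properties hold, so this is a valid tree decomposition of width max|bag| − 1 = 4, and hence tw(G) ≤ 4.

Yes; width 4.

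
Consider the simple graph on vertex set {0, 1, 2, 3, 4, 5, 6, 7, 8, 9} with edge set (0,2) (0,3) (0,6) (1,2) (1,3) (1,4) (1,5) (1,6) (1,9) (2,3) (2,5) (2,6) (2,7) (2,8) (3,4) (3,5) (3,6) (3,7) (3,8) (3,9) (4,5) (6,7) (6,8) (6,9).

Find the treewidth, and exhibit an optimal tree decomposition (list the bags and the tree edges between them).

Every bag has size at most 4, so the width is 4 − 1 = 3 and tw(G) ≤ 3. Conversely, {1, 3, 6, 9} is a clique of size 4, and the vertices of any clique must share a bag in every tree decomposition; so some bag has ≥ 4 vertices and tw(G) ≥ 3. Therefore the treewidth is 3.

Treewidth 3.
One optimal decomposition is:
Bags: B1 = {1, 2, 3, 6}  B2 = {1, 2, 3, 5}  B3 = {0, 2, 3, 6}  B4 = {2, 3, 6, 8}  B5 = {2, 3, 6, 7}  B6 = {1, 3, 6, 9}  B7 = {1, 3, 4, 5}
Tree: B1–B2, B1–B3, B1–B4, B1–B5, B1–B6, B2–B7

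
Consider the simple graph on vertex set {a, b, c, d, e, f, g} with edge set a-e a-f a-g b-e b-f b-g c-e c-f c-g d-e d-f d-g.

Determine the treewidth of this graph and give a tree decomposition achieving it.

Treewidth 3.
Bags: B1 = {c, e, f, g}  B2 = {a, e, f, g}  B3 = {d, e, f, g}  B4 = {b, e, f, g}
Tree: B1–B2, B2–B3, B3–B4

The largest bag has 4 vertices, giving width 3; this decomposition certifies tw(G) ≤ 3. For the lower bound: the 4 vertex sets {c,g}, {a,e}, {f}, {d} are disjoint, each induces a connected subgraph, and every pair is joined by at least one edge of G. Contracting each set to a single vertex therefore yields K_{4} as a minor, and since treewidth is minor-monotone, tw(G) ≥ tw(K_{4}) = 3. The upper and lower bounds meet at 3, so that is the treewidth.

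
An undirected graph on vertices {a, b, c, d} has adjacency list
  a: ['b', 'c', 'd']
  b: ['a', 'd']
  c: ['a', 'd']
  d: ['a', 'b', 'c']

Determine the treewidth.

2

A width-2 tree decomposition is:
Bags: B1 = {a, c, d}  B2 = {a, b, d}
Tree: B1–B2
The largest bag has 3 vertices, giving width 2; this decomposition certifies tw(G) ≤ 2. On the other hand G contains the 3-clique {a, c, d}. A clique must lie in a single bag of any decomposition, so no decomposition can have width below 2. Combining the bounds, tw(G) = 2.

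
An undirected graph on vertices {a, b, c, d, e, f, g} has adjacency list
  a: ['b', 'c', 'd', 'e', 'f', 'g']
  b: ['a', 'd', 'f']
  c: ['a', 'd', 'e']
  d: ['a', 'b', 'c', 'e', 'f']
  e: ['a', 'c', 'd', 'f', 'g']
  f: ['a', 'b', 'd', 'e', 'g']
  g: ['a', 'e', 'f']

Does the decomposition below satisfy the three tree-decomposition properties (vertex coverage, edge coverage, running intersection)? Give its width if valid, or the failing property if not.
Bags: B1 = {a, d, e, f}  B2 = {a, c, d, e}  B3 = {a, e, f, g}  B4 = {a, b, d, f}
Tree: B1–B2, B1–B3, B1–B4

Yes; width 3.

Checking the three conditions: (i) the bags cover all of {a, b, c, d, e, f, g}; (ii) for each edge, some bag contains both endpoints; (iii) the bags containing any fixed vertex form a subtree. All hold, so the decomposition is valid with width 4 − 1 = 3.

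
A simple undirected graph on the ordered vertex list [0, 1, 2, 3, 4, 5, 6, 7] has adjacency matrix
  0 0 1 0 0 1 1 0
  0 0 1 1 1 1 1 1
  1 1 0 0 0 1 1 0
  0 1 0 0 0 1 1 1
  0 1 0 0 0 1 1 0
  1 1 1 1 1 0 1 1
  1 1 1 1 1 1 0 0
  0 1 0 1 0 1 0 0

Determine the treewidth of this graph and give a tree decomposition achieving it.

Treewidth 3.
One such decomposition:
Bags: B1 = {1, 2, 5, 6}  B2 = {1, 3, 5, 6}  B3 = {0, 2, 5, 6}  B4 = {1, 3, 5, 7}  B5 = {1, 4, 5, 6}
Tree: B1–B2, B1–B3, B2–B4, B1–B5

Every bag has size at most 4, so the width is 4 − 1 = 3 and tw(G) ≤ 3. Conversely, {0, 2, 5, 6} is a clique of size 4, and the vertices of any clique must share a bag in every tree decomposition; so some bag has ≥ 4 vertices and tw(G) ≥ 3. Therefore the treewidth is 3.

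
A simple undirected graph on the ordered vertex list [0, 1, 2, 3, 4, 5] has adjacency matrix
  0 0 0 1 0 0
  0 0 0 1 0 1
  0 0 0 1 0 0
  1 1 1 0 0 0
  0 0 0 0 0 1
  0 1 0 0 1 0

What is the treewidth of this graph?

A width-1 tree decomposition is:
Bags: B1 = {2, 3}  B2 = {1, 3}  B3 = {1, 5}  B4 = {0, 3}  B5 = {4, 5}
Tree: B1–B2, B2–B3, B1–B4, B3–B5
Every bag has size at most 2, so the width is 2 − 1 = 1 and tw(G) ≤ 1. Any graph with an edge has treewidth ≥ 1, and G has the edge 2–3. Therefore the treewidth is 1.

1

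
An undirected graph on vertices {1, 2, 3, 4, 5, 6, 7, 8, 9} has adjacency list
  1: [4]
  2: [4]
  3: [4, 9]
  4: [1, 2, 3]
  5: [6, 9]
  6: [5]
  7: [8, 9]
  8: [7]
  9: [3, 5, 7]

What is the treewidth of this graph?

A width-1 tree decomposition is:
Bags: B1 = {3, 9}  B2 = {7, 9}  B3 = {3, 4}  B4 = {5, 9}  B5 = {7, 8}  B6 = {1, 4}  B7 = {2, 4}  B8 = {5, 6}
Tree: B1–B2, B1–B3, B2–B4, B2–B5, B3–B6, B3–B7, B4–B8
The largest bag has 2 vertices, giving width 1; this decomposition certifies tw(G) ≤ 1. Any graph with an edge has treewidth ≥ 1, and G has the edge 3–9. The upper and lower bounds meet at 1, so that is the treewidth.

1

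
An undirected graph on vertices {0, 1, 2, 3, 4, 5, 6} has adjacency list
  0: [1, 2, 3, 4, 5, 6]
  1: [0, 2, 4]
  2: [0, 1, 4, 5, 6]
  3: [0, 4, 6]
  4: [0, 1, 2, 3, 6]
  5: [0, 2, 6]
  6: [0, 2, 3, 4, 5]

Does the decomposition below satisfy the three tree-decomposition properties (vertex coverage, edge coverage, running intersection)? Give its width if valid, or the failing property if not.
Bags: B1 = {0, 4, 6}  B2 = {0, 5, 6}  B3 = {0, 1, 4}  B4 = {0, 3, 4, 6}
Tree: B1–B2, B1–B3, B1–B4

No — vertex 2 appears in no bag.

A tree decomposition must satisfy three properties: every vertex lies in some bag; for every edge, both endpoints lie together in some bag; and for every vertex, the bags containing it form a connected subtree. Here vertex 2 appears in no bag, so the decomposition is invalid.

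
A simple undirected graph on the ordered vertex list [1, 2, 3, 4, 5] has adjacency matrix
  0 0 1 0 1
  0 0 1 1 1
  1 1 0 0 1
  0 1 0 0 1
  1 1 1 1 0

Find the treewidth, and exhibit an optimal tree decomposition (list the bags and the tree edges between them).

The largest bag has 3 vertices, giving width 2; this decomposition certifies tw(G) ≤ 2. For the lower bound, the 3 vertices {1, 3, 5} are pairwise adjacent, and any tree decomposition puts a clique entirely inside one bag — forcing width ≥ 2. Hence tw(G) = 2 exactly.

Treewidth 2.
One such decomposition:
Bags: B1 = {2, 4, 5}  B2 = {2, 3, 5}  B3 = {1, 3, 5}
Tree: B1–B2, B2–B3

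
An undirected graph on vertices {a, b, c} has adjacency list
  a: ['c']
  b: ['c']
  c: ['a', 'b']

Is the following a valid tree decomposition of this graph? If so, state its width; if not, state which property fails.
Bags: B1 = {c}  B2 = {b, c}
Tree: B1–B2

No — vertex a appears in no bag.

A tree decomposition must satisfy three properties: every vertex lies in some bag; for every edge, both endpoints lie together in some bag; and for every vertex, the bags containing it form a connected subtree. Here vertex a appears in no bag, so the decomposition is invalid.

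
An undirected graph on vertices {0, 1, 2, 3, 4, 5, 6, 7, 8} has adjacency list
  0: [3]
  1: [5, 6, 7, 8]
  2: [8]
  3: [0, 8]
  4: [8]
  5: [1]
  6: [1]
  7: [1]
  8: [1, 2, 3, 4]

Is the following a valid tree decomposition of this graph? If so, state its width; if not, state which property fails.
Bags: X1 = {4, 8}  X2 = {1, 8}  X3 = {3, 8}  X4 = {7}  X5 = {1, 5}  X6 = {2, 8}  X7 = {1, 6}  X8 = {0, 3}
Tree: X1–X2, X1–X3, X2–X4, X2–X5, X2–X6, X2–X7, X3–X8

No — edge (1,7) lies in no bag.

A tree decomposition must satisfy three properties: every vertex lies in some bag; for every edge, both endpoints lie together in some bag; and for every vertex, the bags containing it form a connected subtree. Here edge (1,7) lies in no bag, so the decomposition is invalid.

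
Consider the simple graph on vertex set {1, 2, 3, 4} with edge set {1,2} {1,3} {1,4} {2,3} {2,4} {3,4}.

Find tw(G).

3

A width-3 tree decomposition is:
Bags: B1 = {1, 2, 3, 4}
Tree: (single bag)
With just one bag of size 4, the width is 4 − 1 = 3, so tw(G) ≤ 3. Conversely, {1, 2, 3, 4} is a clique of size 4, and the vertices of any clique must share a bag in every tree decomposition; so some bag has ≥ 4 vertices and tw(G) ≥ 3. Therefore the treewidth is 3.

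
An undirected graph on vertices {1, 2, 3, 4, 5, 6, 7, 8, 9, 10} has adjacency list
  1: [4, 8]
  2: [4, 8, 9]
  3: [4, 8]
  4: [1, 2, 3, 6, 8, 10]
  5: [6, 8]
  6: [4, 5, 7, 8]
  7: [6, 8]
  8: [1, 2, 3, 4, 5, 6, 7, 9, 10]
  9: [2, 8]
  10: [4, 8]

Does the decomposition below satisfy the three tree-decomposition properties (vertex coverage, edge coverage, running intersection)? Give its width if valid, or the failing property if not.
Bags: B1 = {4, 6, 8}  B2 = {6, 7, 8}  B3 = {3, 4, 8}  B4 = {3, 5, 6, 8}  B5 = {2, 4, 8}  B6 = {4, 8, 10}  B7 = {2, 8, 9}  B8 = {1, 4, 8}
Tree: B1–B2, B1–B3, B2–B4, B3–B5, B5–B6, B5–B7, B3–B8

No — bags containing vertex 3 are not connected in the tree.

A tree decomposition must satisfy three properties: every vertex lies in some bag; for every edge, both endpoints lie together in some bag; and for every vertex, the bags containing it form a connected subtree. Here bags containing vertex 3 are not connected in the tree, so the decomposition is invalid.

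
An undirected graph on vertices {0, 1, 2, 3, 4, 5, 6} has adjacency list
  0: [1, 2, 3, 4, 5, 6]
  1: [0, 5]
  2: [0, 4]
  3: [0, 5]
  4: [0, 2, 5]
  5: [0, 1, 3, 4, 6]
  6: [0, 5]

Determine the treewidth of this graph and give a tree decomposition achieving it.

Treewidth 2.
Bags: B1 = {0, 2, 4}  B2 = {0, 4, 5}  B3 = {0, 1, 5}  B4 = {0, 3, 5}  B5 = {0, 5, 6}
Tree: B1–B2, B2–B3, B3–B4, B4–B5

Each bag holds 3 vertices, so the decomposition has width 2, which upper-bounds the treewidth. On the other hand G contains the 3-clique {0, 2, 4}. A clique must lie in a single bag of any decomposition, so no decomposition can have width below 2. The upper and lower bounds meet at 2, so that is the treewidth.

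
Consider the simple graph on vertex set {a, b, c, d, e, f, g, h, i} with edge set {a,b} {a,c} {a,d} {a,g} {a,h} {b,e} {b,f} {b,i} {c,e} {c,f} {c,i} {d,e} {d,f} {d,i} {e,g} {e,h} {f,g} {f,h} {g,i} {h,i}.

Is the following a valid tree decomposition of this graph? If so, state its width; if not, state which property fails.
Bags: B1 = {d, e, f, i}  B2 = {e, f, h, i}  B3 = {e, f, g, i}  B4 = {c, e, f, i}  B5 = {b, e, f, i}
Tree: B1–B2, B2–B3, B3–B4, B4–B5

A tree decomposition must satisfy three properties: every vertex lies in some bag; for every edge, both endpoints lie together in some bag; and for every vertex, the bags containing it form a connected subtree. Here vertex a appears in no bag, so the decomposition is invalid.

No — vertex a appears in no bag.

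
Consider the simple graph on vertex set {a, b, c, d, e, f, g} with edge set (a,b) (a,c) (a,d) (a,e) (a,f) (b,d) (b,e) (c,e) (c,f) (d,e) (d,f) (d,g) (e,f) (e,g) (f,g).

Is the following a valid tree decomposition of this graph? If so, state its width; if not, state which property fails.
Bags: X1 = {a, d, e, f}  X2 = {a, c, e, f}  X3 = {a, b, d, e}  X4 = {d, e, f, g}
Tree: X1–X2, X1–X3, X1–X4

Checking the three conditions: (i) the bags cover all of {a, b, c, d, e, f, g}; (ii) for each edge, some bag contains both endpoints; (iii) the bags containing any fixed vertex form a subtree. All hold, so the decomposition is valid with width 4 − 1 = 3.

Yes; width 3.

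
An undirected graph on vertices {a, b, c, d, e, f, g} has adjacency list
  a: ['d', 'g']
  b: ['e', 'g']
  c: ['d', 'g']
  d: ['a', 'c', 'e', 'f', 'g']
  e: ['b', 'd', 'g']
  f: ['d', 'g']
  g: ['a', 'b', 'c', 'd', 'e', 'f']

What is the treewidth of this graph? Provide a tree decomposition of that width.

Every bag has size at most 3, so the width is 3 − 1 = 2 and tw(G) ≤ 2. On the other hand G contains the 3-clique {d, e, g}. A clique must lie in a single bag of any decomposition, so no decomposition can have width below 2. Therefore the treewidth is 2.

Treewidth 2.
One optimal decomposition is:
Bags: B1 = {d, e, g}  B2 = {b, e, g}  B3 = {d, f, g}  B4 = {c, d, g}  B5 = {a, d, g}
Tree: B1–B2, B1–B3, B3–B4, B3–B5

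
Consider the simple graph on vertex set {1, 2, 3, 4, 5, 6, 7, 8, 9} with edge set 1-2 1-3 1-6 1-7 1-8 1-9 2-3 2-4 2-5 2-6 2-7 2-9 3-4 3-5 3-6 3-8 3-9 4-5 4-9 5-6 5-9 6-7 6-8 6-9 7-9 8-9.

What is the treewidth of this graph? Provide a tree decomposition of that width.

Treewidth 4.
One such decomposition:
Bags: B1 = {1, 2, 3, 6, 9}  B2 = {1, 2, 6, 7, 9}  B3 = {2, 3, 5, 6, 9}  B4 = {1, 3, 6, 8, 9}  B5 = {2, 3, 4, 5, 9}
Tree: B1–B2, B1–B3, B1–B4, B3–B5

Every bag has size at most 5, so the width is 5 − 1 = 4 and tw(G) ≤ 4. Conversely, {1, 3, 6, 8, 9} is a clique of size 5, and the vertices of any clique must share a bag in every tree decomposition; so some bag has ≥ 5 vertices and tw(G) ≥ 4. Hence tw(G) = 4 exactly.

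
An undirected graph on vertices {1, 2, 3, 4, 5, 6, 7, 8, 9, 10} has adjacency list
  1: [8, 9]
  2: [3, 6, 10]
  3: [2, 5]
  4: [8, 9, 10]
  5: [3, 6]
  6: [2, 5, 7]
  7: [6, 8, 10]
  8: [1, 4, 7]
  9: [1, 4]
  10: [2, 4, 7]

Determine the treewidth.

A width-2 tree decomposition is:
Bags: B1 = {1, 4, 9}  B2 = {1, 4, 8}  B3 = {4, 8, 10}  B4 = {7, 8, 10}  B5 = {2, 7, 10}  B6 = {2, 6, 7}  B7 = {2, 3, 6}  B8 = {3, 5, 6}
Tree: B1–B2, B2–B3, B3–B4, B4–B5, B5–B6, B6–B7, B7–B8
Every bag has size at most 3, so the width is 3 − 1 = 2 and tw(G) ≤ 2. The edges 9–1–8–4–9 form a cycle, so G is not a tree and its treewidth is at least 2. Hence tw(G) = 2 exactly.

2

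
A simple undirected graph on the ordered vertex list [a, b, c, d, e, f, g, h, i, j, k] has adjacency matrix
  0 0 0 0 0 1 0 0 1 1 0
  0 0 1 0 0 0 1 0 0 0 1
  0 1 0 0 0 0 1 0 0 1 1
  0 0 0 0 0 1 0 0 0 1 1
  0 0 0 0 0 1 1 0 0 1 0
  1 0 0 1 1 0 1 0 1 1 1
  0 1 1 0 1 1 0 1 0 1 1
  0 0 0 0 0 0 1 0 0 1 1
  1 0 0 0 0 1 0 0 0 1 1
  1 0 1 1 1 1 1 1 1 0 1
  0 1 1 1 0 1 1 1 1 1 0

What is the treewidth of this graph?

3

A width-3 tree decomposition is:
Bags: B1 = {a, f, i, j}  B2 = {f, i, j, k}  B3 = {f, g, j, k}  B4 = {d, f, j, k}  B5 = {e, f, g, j}  B6 = {c, g, j, k}  B7 = {g, h, j, k}  B8 = {b, c, g, k}
Tree: B1–B2, B2–B3, B3–B4, B3–B5, B3–B6, B6–B7, B6–B8
The largest bag has 4 vertices, giving width 3; this decomposition certifies tw(G) ≤ 3. For the lower bound, the 4 vertices {g, h, j, k} are pairwise adjacent, and any tree decomposition puts a clique entirely inside one bag — forcing width ≥ 3. Therefore the treewidth is 3.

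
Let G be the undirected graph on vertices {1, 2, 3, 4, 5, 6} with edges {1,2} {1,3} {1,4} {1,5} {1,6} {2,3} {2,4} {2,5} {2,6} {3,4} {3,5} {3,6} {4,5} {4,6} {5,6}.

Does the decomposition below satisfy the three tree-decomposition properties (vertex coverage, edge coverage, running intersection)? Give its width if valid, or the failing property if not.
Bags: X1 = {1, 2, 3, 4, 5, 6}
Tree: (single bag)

Checking the three conditions: (i) the bags cover all of {1, 2, 3, 4, 5, 6}; (ii) for each edge, some bag contains both endpoints; (iii) the bags containing any fixed vertex form a subtree. All hold, so the decomposition is valid with width 6 − 1 = 5.

Yes; width 5.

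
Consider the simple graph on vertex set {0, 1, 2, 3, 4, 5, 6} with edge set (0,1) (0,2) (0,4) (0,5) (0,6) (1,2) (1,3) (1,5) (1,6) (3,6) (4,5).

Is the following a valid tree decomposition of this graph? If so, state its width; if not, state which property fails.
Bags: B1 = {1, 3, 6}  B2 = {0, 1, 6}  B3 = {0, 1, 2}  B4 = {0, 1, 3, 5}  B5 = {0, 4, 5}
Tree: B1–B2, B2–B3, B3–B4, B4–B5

No — bags containing vertex 3 are not connected in the tree.

A tree decomposition must satisfy three properties: every vertex lies in some bag; for every edge, both endpoints lie together in some bag; and for every vertex, the bags containing it form a connected subtree. Here bags containing vertex 3 are not connected in the tree, so the decomposition is invalid.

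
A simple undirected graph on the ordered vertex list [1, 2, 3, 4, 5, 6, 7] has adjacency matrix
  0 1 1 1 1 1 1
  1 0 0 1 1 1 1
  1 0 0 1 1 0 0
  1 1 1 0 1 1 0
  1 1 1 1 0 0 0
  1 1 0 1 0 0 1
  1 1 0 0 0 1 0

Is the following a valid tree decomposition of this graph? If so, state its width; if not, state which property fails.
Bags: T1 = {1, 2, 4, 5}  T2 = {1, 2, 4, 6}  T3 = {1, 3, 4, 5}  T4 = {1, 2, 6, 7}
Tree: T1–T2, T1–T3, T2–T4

Yes; width 3.

Vertex coverage: the bags together contain {1, 2, 3, 4, 5, 6, 7}, the full vertex set. Edge coverage: each edge of G has both endpoints in at least one bag. Running intersection: for every vertex, the bags containing it form a connected subtree. All three properties hold, so this is a valid tree decomposition of width max|bag| − 1 = 3, and hence tw(G) ≤ 3.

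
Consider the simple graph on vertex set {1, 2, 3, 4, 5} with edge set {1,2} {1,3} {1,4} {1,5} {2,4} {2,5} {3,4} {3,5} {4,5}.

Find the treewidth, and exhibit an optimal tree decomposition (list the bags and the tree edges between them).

The largest bag has 4 vertices, giving width 3; this decomposition certifies tw(G) ≤ 3. On the other hand G contains the 4-clique {1, 2, 4, 5}. A clique must lie in a single bag of any decomposition, so no decomposition can have width below 3. Combining the bounds, tw(G) = 3.

Treewidth 3.
One such decomposition:
Bags: B1 = {1, 2, 4, 5}  B2 = {1, 3, 4, 5}
Tree: B1–B2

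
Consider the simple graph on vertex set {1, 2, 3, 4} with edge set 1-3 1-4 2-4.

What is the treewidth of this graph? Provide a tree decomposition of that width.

Each bag holds 2 vertices, so the decomposition has width 1, which upper-bounds the treewidth. G has an edge, so its treewidth is at least 1. The upper and lower bounds meet at 1, so that is the treewidth.

Treewidth 1.
One optimal decomposition is:
Bags: B1 = {2, 4}  B2 = {1, 4}  B3 = {1, 3}
Tree: B1–B2, B2–B3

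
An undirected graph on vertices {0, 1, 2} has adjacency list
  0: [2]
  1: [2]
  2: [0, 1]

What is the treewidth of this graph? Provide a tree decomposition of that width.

Each bag holds 2 vertices, so the decomposition has width 1, which upper-bounds the treewidth. Since G has at least one edge (e.g. 1–2), it is not an edgeless graph, so tw(G) ≥ 1. Hence tw(G) = 1 exactly.

Treewidth 1.
One such decomposition:
Bags: B1 = {1, 2}  B2 = {0, 2}
Tree: B1–B2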